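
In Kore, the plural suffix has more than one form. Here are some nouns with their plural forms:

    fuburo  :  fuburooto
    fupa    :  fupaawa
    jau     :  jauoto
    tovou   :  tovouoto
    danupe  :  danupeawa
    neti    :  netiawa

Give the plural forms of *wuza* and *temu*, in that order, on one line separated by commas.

The suffix is conditioned by the last vowel: -oto when the last vowel of the stem is a rounded vowel (*fuburo*, *jau*, *tovou*); -awa when the last vowel of the stem is an unrounded vowel (*fupa*, *danupe*, *neti*).
*wuza*: last vowel = /a/, an unrounded vowel → -awa → *wuzaawa*.
The last vowel of *temu* is /u/, which is a rounded vowel, so the suffix is -oto, giving *temuoto*.

wuzaawa, temuoto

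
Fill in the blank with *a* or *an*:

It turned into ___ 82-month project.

an

The indefinite article is chosen by the initial *sound* of the following word, not its spelling.
The number *82* is spoken "eighty-…", beginning with /ˈeɪti/ — a vowel sound.
So the article is *an*: It turned into an 82-month project.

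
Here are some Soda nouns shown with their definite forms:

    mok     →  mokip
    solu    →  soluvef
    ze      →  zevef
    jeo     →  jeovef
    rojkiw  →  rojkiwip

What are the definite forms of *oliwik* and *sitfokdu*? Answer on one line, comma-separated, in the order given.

oliwikip, sitfokduvef

Looking at the final sound of each stem: -ip when the stem ends in a consonant (*mok*, *rojkiw*); -vef when the stem ends in a vowel (*solu*, *ze*, *jeo*).
*oliwik* — final sound /k/ (a consonant) → -ip → *oliwikip*.
The final sound of *sitfokdu* is /u/, which is a vowel, so the suffix is -vef, giving *sitfokduvef*.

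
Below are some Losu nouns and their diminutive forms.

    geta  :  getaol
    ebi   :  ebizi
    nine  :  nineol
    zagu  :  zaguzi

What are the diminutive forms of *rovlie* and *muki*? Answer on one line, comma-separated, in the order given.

rovlieol, mukizi

The pattern is height harmony: -zi when the last vowel of the stem is a high vowel (*ebi*, *zagu*); -ol when the last vowel of the stem is a non-high vowel (*geta*, *nine*).
*rovlie* — last vowel /e/ (a non-high vowel) → -ol → *rovlieol*.
Since the last vowel of *muki* is /i/ (a high vowel), it takes -zi, giving *mukizi*.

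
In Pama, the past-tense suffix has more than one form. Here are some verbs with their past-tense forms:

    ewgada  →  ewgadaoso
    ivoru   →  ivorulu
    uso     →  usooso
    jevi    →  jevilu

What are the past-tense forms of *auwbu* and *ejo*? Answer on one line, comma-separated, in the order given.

The alternation tracks the last vowel of the stem — -lu when the last vowel of the stem is a high vowel (*ivoru*, *jevi*); -oso when the last vowel of the stem is a non-high vowel (*ewgada*, *uso*).
Since the last vowel of *auwbu* is /u/ (a high vowel), it takes -lu, giving *auwbulu*.
*ejo* — last vowel /o/ (a non-high vowel) → -oso → *ejooso*.

auwbulu, ejooso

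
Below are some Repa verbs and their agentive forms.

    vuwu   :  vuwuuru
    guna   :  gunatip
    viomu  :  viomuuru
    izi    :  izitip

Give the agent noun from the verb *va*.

vatip

The pattern is rounding harmony: -uru when the last vowel of the stem is a rounded vowel (*vuwu*, *viomu*); -tip when the last vowel of the stem is an unrounded vowel (*guna*, *izi*).
Since the last vowel of *va* is /a/ (an unrounded vowel), it takes -tip, giving *vatip*.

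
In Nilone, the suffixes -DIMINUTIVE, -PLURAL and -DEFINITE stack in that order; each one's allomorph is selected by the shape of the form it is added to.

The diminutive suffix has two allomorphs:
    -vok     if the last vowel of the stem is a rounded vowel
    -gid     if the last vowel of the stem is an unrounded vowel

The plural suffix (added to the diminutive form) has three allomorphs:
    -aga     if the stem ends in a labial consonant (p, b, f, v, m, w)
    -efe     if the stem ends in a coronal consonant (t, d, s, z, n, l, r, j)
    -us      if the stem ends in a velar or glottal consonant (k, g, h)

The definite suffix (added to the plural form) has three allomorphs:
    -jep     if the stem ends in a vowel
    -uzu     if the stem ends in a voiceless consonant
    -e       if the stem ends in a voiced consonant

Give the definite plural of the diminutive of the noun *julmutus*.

julmutusvokusuzu

The last vowel of *julmutus* is /u/, which is a rounded vowel, so the diminutive suffix is -vok, giving *julmutusvok*.
Since the final consonant of the diminutive form *julmutusvok* is /k/ (velar/glottal), it takes -us, giving *julmutusvokus*.
The plural form *julmutusvokus* — final sound /s/ (a voiceless consonant) → -uzu → *julmutusvokusuzu*.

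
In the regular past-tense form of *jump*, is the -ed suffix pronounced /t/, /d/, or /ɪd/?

/t/

The stem *jump* ends in a voiceless consonant other than /t/.
The -ed suffix is realized as /ɪd/ after /t, d/; as /t/ after other voiceless consonants; and as /d/ after other voiced sounds.
So -ed on *jump* is pronounced /t/.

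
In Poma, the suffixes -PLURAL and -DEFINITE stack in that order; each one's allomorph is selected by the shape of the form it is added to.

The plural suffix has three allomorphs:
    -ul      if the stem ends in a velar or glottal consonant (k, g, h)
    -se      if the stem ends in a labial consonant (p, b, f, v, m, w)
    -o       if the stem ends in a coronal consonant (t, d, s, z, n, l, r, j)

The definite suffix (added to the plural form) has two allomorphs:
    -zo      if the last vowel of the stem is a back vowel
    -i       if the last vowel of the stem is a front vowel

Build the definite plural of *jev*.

jevsei

*jev* — final consonant /v/ (labial) → -se → *jevse*.
The plural form *jevse*: last vowel = /e/, a front vowel → -i → *jevsei*.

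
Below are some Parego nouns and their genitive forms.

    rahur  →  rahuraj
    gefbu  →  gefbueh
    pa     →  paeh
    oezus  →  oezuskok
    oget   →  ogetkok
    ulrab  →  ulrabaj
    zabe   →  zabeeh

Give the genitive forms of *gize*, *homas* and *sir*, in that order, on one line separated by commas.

gizeeh, homaskok, siraj

The pattern is voicing of the final sound: -kok when the stem ends in a voiceless consonant (*oezus*, *oget*); -aj when the stem ends in a voiced consonant (*rahur*, *ulrab*); -eh when the stem ends in a vowel (*gefbu*, *pa*, *zabe*).
The final sound of *gize* is /e/, which is a vowel, so the suffix is -eh, giving *gizeeh*.
*homas*: final sound = /s/, a voiceless consonant → -kok → *homaskok*.
*sir*: final sound = /r/, a voiced consonant → -aj → *siraj*.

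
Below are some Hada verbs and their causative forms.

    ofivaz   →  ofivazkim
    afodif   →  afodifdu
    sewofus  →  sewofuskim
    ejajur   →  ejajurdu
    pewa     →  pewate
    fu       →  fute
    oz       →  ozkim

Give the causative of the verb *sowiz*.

sowizkim

Looking at the final sound of each stem: -kim when the stem ends in a sibilant (*ofivaz*, *sewofus*, *oz*); -du when the stem ends in a non-sibilant consonant (*afodif*, *ejajur*); -te when the stem ends in a vowel (*pewa*, *fu*).
*sowiz*: final sound = /z/, a sibilant → -kim → *sowizkim*.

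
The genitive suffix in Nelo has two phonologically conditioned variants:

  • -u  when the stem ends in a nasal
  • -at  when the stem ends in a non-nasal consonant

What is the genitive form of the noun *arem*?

Since the final consonant of *arem* is /m/ (a nasal), it takes -u, giving *aremu*.

aremu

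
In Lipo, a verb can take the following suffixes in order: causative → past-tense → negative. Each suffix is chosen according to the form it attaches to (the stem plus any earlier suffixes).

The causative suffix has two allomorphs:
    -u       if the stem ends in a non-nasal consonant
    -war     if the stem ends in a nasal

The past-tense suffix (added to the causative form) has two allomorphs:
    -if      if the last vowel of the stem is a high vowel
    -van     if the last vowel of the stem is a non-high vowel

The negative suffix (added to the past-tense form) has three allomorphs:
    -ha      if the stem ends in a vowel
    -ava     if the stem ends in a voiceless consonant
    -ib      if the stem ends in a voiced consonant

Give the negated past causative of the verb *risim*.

risimwarvanib

*risim* — final consonant /m/ (a nasal) → -war → *risimwar*.
Since the last vowel of the causative form *risimwar* is /a/ (a non-high vowel), it takes -van, giving *risimwarvan*.
The final sound of the past-tense form *risimwarvan* is /n/, which is a voiced consonant, so the negative suffix is -ib, giving *risimwarvanib*.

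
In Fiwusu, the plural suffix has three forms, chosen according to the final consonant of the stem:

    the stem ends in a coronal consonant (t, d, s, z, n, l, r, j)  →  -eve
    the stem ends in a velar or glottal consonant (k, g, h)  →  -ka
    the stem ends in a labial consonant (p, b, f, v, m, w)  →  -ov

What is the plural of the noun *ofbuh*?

ofbuhka

*ofbuh*: final consonant = /h/, velar/glottal → -ka → *ofbuhka*.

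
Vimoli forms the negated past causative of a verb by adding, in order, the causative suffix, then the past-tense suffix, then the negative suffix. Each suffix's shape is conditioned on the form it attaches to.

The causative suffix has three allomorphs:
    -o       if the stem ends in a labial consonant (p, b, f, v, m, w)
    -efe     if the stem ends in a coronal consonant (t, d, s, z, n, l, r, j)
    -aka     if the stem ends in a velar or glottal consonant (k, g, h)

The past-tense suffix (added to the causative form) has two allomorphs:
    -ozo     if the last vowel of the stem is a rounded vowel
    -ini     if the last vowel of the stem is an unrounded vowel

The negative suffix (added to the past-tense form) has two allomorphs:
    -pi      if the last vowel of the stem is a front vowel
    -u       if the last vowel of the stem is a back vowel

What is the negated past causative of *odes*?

Since the final consonant of *odes* is /s/ (coronal), it takes -efe, giving *odesefe*.
The causative form *odesefe*: last vowel = /e/, an unrounded vowel → -ini → *odesefeini*.
Since the last vowel of the past-tense form *odesefeini* is /i/ (a front vowel), it takes -pi, giving *odesefeinipi*.

odesefeinipi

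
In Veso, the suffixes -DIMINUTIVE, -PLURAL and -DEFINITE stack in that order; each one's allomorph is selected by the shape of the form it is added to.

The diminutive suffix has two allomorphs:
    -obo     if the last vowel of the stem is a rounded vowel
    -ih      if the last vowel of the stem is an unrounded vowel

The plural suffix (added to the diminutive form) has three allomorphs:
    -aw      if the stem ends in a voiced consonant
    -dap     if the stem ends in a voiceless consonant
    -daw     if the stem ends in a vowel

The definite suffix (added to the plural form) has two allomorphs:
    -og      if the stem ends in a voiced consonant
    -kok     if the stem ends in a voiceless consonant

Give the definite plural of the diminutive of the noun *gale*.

Since the last vowel of *gale* is /e/ (an unrounded vowel), it takes -ih, giving *galeih*.
The diminutive form *galeih*: final sound = /h/, a voiceless consonant → -dap → *galeihdap*.
The plural form *galeihdap* — final consonant /p/ (voiceless) → -kok → *galeihdapkok*.

galeihdapkok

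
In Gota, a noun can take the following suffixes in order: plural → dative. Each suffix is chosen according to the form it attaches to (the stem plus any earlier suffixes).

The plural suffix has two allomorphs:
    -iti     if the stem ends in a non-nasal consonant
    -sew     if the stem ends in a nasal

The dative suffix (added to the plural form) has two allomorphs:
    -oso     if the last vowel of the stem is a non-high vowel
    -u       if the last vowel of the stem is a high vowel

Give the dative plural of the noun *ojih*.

Since the final consonant of *ojih* is /h/ (non-nasal), it takes -iti, giving *ojihiti*.
Since the last vowel of the plural form *ojihiti* is /i/ (a high vowel), it takes -u, giving *ojihitiu*.

ojihitiu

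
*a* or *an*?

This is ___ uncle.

The indefinite article is chosen by the initial *sound* of the following word, not its spelling.
*uncle* begins with the sound /ʌ/ (u pronounced /ʌ/) — a vowel sound.
So the article is *an*: This is an uncle.

an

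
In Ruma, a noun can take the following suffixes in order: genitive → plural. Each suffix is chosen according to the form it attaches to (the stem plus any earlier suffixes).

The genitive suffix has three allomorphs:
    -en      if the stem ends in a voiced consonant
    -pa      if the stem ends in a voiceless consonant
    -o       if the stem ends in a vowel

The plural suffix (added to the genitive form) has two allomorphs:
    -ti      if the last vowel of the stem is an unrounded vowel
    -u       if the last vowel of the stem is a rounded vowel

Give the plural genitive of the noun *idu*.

The final sound of *idu* is /u/, which is a vowel, so the genitive suffix is -o, giving *iduo*.
Since the last vowel of the genitive form *iduo* is /o/ (a rounded vowel), it takes -u, giving *iduou*.

iduou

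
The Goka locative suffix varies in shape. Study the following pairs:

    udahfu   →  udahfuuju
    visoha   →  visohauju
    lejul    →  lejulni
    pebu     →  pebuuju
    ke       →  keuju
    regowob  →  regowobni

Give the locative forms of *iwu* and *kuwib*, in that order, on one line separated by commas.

iwuuju, kuwibni

Looking at the final sound of each stem: -ni when the stem ends in a consonant (*lejul*, *regowob*); -uju when the stem ends in a vowel (*udahfu*, *visoha*, *pebu*, *ke*).
The final sound of *iwu* is /u/, which is a vowel, so the suffix is -uju, giving *iwuuju*.
*kuwib* — final sound /b/ (a consonant) → -ni → *kuwibni*.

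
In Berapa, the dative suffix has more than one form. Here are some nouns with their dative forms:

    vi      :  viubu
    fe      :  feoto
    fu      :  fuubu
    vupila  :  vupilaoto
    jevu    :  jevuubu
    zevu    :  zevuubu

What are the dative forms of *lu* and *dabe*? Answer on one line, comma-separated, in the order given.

luubu, dabeoto

Looking at the last vowel of each stem: -ubu when the last vowel of the stem is a high vowel (*vi*, *fu*, *jevu*, *zevu*); -oto when the last vowel of the stem is a non-high vowel (*fe*, *vupila*).
*lu*: last vowel = /u/, a high vowel → -ubu → *luubu*.
The last vowel of *dabe* is /e/, which is a non-high vowel, so the suffix is -oto, giving *dabeoto*.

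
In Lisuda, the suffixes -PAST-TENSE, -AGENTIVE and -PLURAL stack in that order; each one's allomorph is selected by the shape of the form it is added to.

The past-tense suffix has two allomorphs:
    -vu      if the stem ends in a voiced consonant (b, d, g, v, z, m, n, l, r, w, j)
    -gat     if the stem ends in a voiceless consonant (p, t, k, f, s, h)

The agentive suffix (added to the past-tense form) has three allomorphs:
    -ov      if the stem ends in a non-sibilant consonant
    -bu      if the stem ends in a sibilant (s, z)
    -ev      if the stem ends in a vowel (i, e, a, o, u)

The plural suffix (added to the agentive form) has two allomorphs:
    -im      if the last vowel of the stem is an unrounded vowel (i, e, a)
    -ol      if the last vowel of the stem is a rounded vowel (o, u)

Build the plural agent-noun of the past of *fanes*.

The final consonant of *fanes* is /s/, which is voiceless, so the past-tense suffix is -gat, giving *fanesgat*.
The final sound of the past-tense form *fanesgat* is /t/, which is a non-sibilant consonant, so the agentive suffix is -ov, giving *fanesgatov*.
The agentive form *fanesgatov*: last vowel = /o/, a rounded vowel → -ol → *fanesgatovol*.

fanesgatovol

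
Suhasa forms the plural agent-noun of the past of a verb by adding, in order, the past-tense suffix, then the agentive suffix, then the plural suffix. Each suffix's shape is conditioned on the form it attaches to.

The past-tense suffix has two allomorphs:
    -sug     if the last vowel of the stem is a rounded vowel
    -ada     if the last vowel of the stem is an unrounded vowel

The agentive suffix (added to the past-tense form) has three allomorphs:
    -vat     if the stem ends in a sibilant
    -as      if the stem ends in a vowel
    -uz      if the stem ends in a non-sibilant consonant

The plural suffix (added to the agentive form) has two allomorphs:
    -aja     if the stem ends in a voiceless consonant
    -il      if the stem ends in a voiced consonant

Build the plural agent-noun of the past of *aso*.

asosuguzil

*aso*: last vowel = /o/, a rounded vowel → -sug → *asosug*.
The past-tense form *asosug* — final sound /g/ (a non-sibilant consonant) → -uz → *asosuguz*.
The agentive form *asosuguz* — final consonant /z/ (voiced) → -il → *asosuguzil*.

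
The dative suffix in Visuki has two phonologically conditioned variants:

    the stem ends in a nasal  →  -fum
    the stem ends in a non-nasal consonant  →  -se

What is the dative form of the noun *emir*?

emirse

The final consonant of *emir* is /r/, which is non-nasal, so the suffix is -se, giving *emirse*.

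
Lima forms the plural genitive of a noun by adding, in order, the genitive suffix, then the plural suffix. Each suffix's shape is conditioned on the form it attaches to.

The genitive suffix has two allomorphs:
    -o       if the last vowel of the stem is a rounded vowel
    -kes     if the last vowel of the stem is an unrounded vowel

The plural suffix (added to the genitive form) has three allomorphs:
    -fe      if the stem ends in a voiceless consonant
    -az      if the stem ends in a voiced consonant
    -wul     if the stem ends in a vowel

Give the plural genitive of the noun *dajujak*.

The last vowel of *dajujak* is /a/, which is an unrounded vowel, so the genitive suffix is -kes, giving *dajujakkes*.
The genitive form *dajujakkes*: final sound = /s/, a voiceless consonant → -fe → *dajujakkesfe*.

dajujakkesfe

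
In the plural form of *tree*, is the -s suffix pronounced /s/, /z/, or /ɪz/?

The stem *tree* ends in a voiced non-sibilant sound.
The plural suffix surfaces as /ɪz/ after sibilants, /s/ after other voiceless consonants, and /z/ after other voiced sounds.
So the plural -s on *tree* is pronounced /z/.

/z/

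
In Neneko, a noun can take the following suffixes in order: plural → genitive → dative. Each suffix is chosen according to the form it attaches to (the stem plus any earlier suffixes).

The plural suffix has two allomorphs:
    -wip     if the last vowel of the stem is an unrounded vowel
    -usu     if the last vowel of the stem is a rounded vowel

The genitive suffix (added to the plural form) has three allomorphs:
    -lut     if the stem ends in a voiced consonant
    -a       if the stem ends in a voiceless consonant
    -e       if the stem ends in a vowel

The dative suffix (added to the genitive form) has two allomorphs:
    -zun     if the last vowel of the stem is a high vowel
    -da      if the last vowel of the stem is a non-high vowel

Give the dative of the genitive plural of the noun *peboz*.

*peboz* — last vowel /o/ (a rounded vowel) → -usu → *pebozusu*.
Since the final sound of the plural form *pebozusu* is /u/ (a vowel), it takes -e, giving *pebozusue*.
The genitive form *pebozusue*: last vowel = /e/, a non-high vowel → -da → *pebozusueda*.

pebozusueda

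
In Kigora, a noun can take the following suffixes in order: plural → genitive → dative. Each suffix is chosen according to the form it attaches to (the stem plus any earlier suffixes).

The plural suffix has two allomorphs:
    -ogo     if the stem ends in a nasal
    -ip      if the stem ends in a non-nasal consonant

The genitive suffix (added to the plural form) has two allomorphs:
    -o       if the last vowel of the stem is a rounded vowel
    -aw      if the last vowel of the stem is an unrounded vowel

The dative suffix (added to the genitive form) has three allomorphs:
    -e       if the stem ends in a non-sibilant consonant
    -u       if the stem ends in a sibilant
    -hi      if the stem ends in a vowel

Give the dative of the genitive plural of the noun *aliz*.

alizipawe

Since the final consonant of *aliz* is /z/ (non-nasal), it takes -ip, giving *alizip*.
Since the last vowel of the plural form *alizip* is /i/ (an unrounded vowel), it takes -aw, giving *alizipaw*.
Since the final sound of the genitive form *alizipaw* is /w/ (a non-sibilant consonant), it takes -e, giving *alizipawe*.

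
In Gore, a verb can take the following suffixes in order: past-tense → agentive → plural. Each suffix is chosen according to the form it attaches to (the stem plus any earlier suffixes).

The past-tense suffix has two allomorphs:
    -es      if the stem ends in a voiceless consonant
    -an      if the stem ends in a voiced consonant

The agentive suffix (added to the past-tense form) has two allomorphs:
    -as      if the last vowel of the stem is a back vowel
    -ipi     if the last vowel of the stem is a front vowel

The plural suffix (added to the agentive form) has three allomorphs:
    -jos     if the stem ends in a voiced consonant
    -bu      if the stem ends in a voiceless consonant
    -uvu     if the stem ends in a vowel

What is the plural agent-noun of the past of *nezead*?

nezeadanasbu

*nezead*: final consonant = /d/, voiced → -an → *nezeadan*.
The past-tense form *nezeadan* — last vowel /a/ (a back vowel) → -as → *nezeadanas*.
The agentive form *nezeadanas* — final sound /s/ (a voiceless consonant) → -bu → *nezeadanasbu*.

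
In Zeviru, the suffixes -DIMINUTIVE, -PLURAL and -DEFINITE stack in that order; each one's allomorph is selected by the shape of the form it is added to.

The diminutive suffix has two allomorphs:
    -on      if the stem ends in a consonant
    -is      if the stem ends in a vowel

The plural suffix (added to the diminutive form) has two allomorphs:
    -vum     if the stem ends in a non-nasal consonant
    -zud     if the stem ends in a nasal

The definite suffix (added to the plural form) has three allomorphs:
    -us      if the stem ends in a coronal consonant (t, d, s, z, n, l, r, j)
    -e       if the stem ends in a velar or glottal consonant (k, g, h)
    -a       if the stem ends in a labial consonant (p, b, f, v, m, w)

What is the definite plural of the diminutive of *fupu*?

fupuisvuma

Since the final sound of *fupu* is /u/ (a vowel), it takes -is, giving *fupuis*.
The final consonant of the diminutive form *fupuis* is /s/, which is non-nasal, so the plural suffix is -vum, giving *fupuisvum*.
The plural form *fupuisvum* — final consonant /m/ (labial) → -a → *fupuisvuma*.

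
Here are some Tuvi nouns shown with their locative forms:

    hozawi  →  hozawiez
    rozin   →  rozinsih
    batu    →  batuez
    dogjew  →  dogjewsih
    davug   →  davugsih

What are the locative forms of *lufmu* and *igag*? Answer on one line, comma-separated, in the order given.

Looking at the final sound of each stem: -sih when the stem ends in a consonant (*rozin*, *dogjew*, *davug*); -ez when the stem ends in a vowel (*hozawi*, *batu*).
*lufmu*: final sound = /u/, a vowel → -ez → *lufmuez*.
*igag* — final sound /g/ (a consonant) → -sih → *igagsih*.

lufmuez, igagsih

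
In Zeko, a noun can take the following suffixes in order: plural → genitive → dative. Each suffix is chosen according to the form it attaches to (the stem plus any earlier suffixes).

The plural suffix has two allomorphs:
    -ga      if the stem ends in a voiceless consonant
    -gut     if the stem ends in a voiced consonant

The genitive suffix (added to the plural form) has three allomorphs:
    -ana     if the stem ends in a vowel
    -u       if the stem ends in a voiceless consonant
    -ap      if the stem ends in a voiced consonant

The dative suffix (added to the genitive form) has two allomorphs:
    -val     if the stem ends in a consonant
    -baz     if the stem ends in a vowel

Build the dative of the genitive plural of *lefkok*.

The final consonant of *lefkok* is /k/, which is voiceless, so the plural suffix is -ga, giving *lefkokga*.
Since the final sound of the plural form *lefkokga* is /a/ (a vowel), it takes -ana, giving *lefkokgaana*.
The genitive form *lefkokgaana* — final sound /a/ (a vowel) → -baz → *lefkokgaanabaz*.

lefkokgaanabaz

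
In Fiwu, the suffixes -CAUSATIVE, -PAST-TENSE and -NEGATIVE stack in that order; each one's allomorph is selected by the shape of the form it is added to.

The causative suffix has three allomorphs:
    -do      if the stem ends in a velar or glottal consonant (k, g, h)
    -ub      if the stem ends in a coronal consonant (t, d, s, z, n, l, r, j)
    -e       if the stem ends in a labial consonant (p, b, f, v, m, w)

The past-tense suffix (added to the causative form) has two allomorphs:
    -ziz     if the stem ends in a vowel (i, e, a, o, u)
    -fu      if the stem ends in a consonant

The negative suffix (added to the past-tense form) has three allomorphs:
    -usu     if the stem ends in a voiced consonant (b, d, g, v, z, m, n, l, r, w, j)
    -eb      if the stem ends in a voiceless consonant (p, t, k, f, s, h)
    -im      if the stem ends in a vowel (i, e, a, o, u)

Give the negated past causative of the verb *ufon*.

ufonubfuim

*ufon* — final consonant /n/ (coronal) → -ub → *ufonub*.
Since the final sound of the causative form *ufonub* is /b/ (a consonant), it takes -fu, giving *ufonubfu*.
The past-tense form *ufonubfu* — final sound /u/ (a vowel) → -im → *ufonubfuim*.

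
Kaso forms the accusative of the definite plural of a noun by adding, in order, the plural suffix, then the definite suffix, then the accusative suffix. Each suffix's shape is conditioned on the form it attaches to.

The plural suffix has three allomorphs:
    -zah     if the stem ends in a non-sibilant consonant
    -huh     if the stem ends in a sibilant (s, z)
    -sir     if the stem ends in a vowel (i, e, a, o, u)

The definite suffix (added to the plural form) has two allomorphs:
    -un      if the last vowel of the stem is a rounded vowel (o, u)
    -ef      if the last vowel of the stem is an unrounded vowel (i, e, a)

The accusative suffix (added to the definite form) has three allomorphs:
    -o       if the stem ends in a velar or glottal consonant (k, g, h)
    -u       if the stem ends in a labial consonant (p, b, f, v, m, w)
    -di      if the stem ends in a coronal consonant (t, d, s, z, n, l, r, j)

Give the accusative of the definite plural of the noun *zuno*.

*zuno* — final sound /o/ (a vowel) → -sir → *zunosir*.
The plural form *zunosir* — last vowel /i/ (an unrounded vowel) → -ef → *zunosiref*.
The final consonant of the definite form *zunosiref* is /f/, which is labial, so the accusative suffix is -u, giving *zunosirefu*.

zunosirefu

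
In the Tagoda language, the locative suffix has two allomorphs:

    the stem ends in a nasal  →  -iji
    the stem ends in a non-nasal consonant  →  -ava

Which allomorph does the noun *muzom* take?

The final consonant of *muzom* is /m/, which is a nasal, so the suffix is -iji.

-iji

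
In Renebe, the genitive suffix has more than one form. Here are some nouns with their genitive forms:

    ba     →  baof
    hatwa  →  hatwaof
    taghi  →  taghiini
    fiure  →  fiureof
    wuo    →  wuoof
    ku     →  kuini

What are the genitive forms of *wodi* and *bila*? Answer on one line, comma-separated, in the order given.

wodiini, bilaof

The pattern is height harmony: -ini when the last vowel of the stem is a high vowel (*taghi*, *ku*); -of when the last vowel of the stem is a non-high vowel (*ba*, *hatwa*, *fiure*, *wuo*).
*wodi* — last vowel /i/ (a high vowel) → -ini → *wodiini*.
The last vowel of *bila* is /a/, which is a non-high vowel, so the suffix is -of, giving *bilaof*.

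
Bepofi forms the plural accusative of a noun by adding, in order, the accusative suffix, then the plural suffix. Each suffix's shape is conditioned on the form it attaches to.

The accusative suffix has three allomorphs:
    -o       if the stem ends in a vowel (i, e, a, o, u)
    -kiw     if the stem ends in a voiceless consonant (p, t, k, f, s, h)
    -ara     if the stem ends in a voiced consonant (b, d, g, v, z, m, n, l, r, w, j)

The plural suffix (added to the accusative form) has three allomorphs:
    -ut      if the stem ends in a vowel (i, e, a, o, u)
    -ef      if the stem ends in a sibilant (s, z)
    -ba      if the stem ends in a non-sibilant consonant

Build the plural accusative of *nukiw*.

nukiwaraut

The final sound of *nukiw* is /w/, which is a voiced consonant, so the accusative suffix is -ara, giving *nukiwara*.
The accusative form *nukiwara*: final sound = /a/, a vowel → -ut → *nukiwaraut*.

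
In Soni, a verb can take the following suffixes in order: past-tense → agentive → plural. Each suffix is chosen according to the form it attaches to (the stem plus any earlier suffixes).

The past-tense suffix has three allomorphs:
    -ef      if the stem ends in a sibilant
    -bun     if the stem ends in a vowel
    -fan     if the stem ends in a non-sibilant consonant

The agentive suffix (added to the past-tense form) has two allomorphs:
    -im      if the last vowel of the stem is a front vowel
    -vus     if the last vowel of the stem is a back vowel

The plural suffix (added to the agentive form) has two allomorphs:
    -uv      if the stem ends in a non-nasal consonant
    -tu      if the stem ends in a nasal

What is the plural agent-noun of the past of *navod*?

The final sound of *navod* is /d/, which is a non-sibilant consonant, so the past-tense suffix is -fan, giving *navodfan*.
The last vowel of the past-tense form *navodfan* is /a/, which is a back vowel, so the agentive suffix is -vus, giving *navodfanvus*.
Since the final consonant of the agentive form *navodfanvus* is /s/ (non-nasal), it takes -uv, giving *navodfanvusuv*.

navodfanvusuv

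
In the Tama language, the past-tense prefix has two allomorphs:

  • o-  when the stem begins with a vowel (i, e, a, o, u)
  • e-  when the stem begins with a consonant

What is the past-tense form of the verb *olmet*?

*olmet* — first sound /o/ (a vowel) → o- → *oolmet*.

oolmet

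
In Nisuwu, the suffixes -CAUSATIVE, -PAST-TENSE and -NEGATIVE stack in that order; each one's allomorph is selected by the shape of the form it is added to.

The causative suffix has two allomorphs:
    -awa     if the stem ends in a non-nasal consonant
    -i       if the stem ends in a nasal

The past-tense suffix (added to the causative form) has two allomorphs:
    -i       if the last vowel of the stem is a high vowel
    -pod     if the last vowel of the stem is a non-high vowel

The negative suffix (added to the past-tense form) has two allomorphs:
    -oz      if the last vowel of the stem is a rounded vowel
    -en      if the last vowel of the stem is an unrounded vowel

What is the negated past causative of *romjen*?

romjeniien

*romjen*: final consonant = /n/, a nasal → -i → *romjeni*.
The causative form *romjeni*: last vowel = /i/, a high vowel → -i → *romjenii*.
The last vowel of the past-tense form *romjenii* is /i/, which is an unrounded vowel, so the negative suffix is -en, giving *romjeniien*.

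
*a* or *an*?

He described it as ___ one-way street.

a

The indefinite article is chosen by the initial *sound* of the following word, not its spelling.
*one-way* begins with the sound /wʌ/ (*one* pronounced /wʌn/) — a consonant sound.
So the article is *a*: He described it as a one-way street.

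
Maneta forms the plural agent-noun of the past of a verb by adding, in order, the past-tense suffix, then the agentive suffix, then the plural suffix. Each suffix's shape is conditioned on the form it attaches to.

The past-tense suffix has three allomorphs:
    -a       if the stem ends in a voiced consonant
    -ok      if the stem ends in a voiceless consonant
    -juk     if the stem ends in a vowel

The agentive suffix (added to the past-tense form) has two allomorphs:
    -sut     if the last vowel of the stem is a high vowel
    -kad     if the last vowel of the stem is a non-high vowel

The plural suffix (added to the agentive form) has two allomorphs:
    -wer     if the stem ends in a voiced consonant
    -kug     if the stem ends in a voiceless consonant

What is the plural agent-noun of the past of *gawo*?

gawojuksutkug

The final sound of *gawo* is /o/, which is a vowel, so the past-tense suffix is -juk, giving *gawojuk*.
The past-tense form *gawojuk* — last vowel /u/ (a high vowel) → -sut → *gawojuksut*.
The agentive form *gawojuksut* — final consonant /t/ (voiceless) → -kug → *gawojuksutkug*.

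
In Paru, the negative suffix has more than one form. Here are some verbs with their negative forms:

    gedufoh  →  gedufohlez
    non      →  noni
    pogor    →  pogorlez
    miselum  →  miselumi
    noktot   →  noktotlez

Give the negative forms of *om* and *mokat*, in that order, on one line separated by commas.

The suffix is conditioned by the final consonant: -i when the stem ends in a nasal (*non*, *miselum*); -lez when the stem ends in a non-nasal consonant (*gedufoh*, *pogor*, *noktot*).
*om*: final consonant = /m/, a nasal → -i → *omi*.
The final consonant of *mokat* is /t/, which is non-nasal, so the suffix is -lez, giving *mokatlez*.

omi, mokatlez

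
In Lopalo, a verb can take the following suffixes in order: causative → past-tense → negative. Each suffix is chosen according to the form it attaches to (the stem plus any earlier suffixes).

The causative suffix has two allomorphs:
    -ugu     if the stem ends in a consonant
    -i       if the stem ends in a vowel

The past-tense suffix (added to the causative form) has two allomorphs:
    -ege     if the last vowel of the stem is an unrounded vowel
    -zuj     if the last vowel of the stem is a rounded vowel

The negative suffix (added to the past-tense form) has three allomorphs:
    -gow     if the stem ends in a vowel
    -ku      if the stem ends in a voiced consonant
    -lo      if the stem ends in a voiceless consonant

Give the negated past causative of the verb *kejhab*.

*kejhab* — final sound /b/ (a consonant) → -ugu → *kejhabugu*.
The causative form *kejhabugu*: last vowel = /u/, a rounded vowel → -zuj → *kejhabuguzuj*.
Since the final sound of the past-tense form *kejhabuguzuj* is /j/ (a voiced consonant), it takes -ku, giving *kejhabuguzujku*.

kejhabuguzujku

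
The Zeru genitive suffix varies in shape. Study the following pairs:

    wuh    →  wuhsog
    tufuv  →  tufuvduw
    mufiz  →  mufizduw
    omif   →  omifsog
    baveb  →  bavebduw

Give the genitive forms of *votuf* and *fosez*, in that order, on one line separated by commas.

The alternation tracks the final consonant of the stem — -sog when the stem ends in a voiceless consonant (*wuh*, *omif*); -duw when the stem ends in a voiced consonant (*tufuv*, *mufiz*, *baveb*).
*votuf* — final consonant /f/ (voiceless) → -sog → *votufsog*.
*fosez* — final consonant /z/ (voiced) → -duw → *fosezduw*.

votufsog, fosezduw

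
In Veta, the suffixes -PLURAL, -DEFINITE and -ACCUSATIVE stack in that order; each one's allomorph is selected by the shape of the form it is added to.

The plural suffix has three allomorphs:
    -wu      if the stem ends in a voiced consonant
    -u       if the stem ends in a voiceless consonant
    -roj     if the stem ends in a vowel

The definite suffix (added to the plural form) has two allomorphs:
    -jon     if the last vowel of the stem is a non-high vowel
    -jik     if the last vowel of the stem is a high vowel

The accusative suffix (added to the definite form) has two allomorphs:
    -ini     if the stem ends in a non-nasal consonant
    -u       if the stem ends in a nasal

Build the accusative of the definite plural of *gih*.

gihujikini

Since the final sound of *gih* is /h/ (a voiceless consonant), it takes -u, giving *gihu*.
The plural form *gihu* — last vowel /u/ (a high vowel) → -jik → *gihujik*.
The definite form *gihujik*: final consonant = /k/, non-nasal → -ini → *gihujikini*.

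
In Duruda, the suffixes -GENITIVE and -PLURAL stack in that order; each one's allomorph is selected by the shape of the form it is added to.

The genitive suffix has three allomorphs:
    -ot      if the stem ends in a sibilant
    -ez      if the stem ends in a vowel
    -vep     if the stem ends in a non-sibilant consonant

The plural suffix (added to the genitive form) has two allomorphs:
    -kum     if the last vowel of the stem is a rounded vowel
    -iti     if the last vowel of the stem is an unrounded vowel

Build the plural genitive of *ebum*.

ebumvepiti

Since the final sound of *ebum* is /m/ (a non-sibilant consonant), it takes -vep, giving *ebumvep*.
The genitive form *ebumvep* — last vowel /e/ (an unrounded vowel) → -iti → *ebumvepiti*.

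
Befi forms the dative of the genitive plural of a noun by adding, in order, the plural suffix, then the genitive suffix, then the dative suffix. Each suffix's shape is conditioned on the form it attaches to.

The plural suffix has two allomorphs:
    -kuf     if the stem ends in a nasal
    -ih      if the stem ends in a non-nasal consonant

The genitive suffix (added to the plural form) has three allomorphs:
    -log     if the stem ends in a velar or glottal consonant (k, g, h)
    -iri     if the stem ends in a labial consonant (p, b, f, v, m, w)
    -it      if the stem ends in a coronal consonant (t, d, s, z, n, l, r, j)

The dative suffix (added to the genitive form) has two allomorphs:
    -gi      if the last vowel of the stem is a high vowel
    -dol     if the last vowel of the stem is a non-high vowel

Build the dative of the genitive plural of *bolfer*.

*bolfer* — final consonant /r/ (non-nasal) → -ih → *bolferih*.
The plural form *bolferih* — final consonant /h/ (velar/glottal) → -log → *bolferihlog*.
The last vowel of the genitive form *bolferihlog* is /o/, which is a non-high vowel, so the dative suffix is -dol, giving *bolferihlogdol*.

bolferihlogdol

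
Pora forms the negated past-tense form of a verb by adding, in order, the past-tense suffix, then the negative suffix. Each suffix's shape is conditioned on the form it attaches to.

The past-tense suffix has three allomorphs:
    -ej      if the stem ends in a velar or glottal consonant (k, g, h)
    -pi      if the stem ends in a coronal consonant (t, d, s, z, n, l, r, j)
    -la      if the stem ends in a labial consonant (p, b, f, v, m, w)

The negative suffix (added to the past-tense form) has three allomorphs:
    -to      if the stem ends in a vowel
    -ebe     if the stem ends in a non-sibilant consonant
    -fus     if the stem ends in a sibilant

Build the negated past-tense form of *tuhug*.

tuhugejebe

Since the final consonant of *tuhug* is /g/ (velar/glottal), it takes -ej, giving *tuhugej*.
Since the final sound of the past-tense form *tuhugej* is /j/ (a non-sibilant consonant), it takes -ebe, giving *tuhugejebe*.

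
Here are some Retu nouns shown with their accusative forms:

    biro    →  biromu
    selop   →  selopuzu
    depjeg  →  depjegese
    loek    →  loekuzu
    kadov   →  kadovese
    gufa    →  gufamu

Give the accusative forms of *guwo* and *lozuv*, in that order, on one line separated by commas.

Looking at the final sound of each stem: -uzu when the stem ends in a voiceless consonant (*selop*, *loek*); -ese when the stem ends in a voiced consonant (*depjeg*, *kadov*); -mu when the stem ends in a vowel (*biro*, *gufa*).
*guwo* — final sound /o/ (a vowel) → -mu → *guwomu*.
Since the final sound of *lozuv* is /v/ (a voiced consonant), it takes -ese, giving *lozuvese*.

guwomu, lozuvese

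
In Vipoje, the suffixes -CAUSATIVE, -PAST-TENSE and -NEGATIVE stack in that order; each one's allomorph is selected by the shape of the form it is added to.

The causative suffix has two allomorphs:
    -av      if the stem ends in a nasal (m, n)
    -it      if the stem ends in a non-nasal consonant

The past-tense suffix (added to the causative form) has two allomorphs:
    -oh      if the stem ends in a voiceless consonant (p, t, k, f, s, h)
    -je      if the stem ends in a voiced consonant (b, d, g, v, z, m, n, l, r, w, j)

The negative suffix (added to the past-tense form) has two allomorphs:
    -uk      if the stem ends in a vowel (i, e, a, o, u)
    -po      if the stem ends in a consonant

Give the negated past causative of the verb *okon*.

The final consonant of *okon* is /n/, which is a nasal, so the causative suffix is -av, giving *okonav*.
The causative form *okonav* — final consonant /v/ (voiced) → -je → *okonavje*.
The past-tense form *okonavje* — final sound /e/ (a vowel) → -uk → *okonavjeuk*.

okonavjeuk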